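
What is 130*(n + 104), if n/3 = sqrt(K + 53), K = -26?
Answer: 13520 + 1170*sqrt(3) ≈ 15547.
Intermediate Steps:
n = 9*sqrt(3) (n = 3*sqrt(-26 + 53) = 3*sqrt(27) = 3*(3*sqrt(3)) = 9*sqrt(3) ≈ 15.588)
130*(n + 104) = 130*(9*sqrt(3) + 104) = 130*(104 + 9*sqrt(3)) = 13520 + 1170*sqrt(3)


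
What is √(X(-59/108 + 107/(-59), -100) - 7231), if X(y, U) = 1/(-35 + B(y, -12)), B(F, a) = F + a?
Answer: I*√715317539345683/314521 ≈ 85.035*I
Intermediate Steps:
X(y, U) = 1/(-47 + y) (X(y, U) = 1/(-35 + (y - 12)) = 1/(-35 + (-12 + y)) = 1/(-47 + y))
√(X(-59/108 + 107/(-59), -100) - 7231) = √(1/(-47 + (-59/108 + 107/(-59))) - 7231) = √(1/(-47 + (-59*1/108 + 107*(-1/59))) - 7231) = √(1/(-47 + (-59/108 - 107/59)) - 7231) = √(1/(-47 - 15037/6372) - 7231) = √(1/(-314521/6372) - 7231) = √(-6372/314521 - 7231) = √(-2274307723/314521) = I*√715317539345683/314521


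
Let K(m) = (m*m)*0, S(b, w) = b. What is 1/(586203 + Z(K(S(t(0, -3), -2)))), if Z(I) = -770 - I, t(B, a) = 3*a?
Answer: 1/585433 ≈ 1.7081e-6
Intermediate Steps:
K(m) = 0 (K(m) = m**2*0 = 0)
1/(586203 + Z(K(S(t(0, -3), -2)))) = 1/(586203 + (-770 - 1*0)) = 1/(586203 + (-770 + 0)) = 1/(586203 - 770) = 1/585433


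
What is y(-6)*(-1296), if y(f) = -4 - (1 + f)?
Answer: -1296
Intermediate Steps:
y(f) = -5 - f (y(f) = -4 + (-1 - f) = -5 - f)
y(-6)*(-1296) = (-5 - 1*(-6))*(-1296) = (-5 + 6)*(-1296) = 1*(-1296) = -1296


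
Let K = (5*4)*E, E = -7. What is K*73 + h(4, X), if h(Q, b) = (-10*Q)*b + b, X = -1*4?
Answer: -10064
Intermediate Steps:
X = -4
h(Q, b) = b - 10*Q*b (h(Q, b) = -10*Q*b + b = b - 10*Q*b)
K = -140 (K = (5*4)*(-7) = 20*(-7) = -140)
K*73 + h(4, X) = -140*73 - 4*(1 - 10*4) = -10220 - 4*(1 - 40) = -10220 - 4*(-39) = -10220 + 156 = -10064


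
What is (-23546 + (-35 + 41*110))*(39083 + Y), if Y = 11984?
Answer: -973898757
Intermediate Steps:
(-23546 + (-35 + 41*110))*(39083 + Y) = (-23546 + (-35 + 41*110))*(39083 + 11984) = (-23546 + (-35 + 4510))*51067 = (-23546 + 4475)*51067 = -19071*51067 = -973898757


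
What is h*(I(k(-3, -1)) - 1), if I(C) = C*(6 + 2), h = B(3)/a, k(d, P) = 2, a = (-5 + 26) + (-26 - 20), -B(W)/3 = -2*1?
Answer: -18/5 ≈ -3.6000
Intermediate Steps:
B(W) = 6 (B(W) = -(-6) = -3*(-2) = 6)
a = -25 (a = 21 - 46 = -25)
h = -6/25 (h = 6/(-25) = 6*(-1/25) = -6/25 ≈ -0.24000)
I(C) = 8*C (I(C) = C*8 = 8*C)
h*(I(k(-3, -1)) - 1) = -6*(8*2 - 1)/25 = -6*(16 - 1)/25 = -6/25*15 = -18/5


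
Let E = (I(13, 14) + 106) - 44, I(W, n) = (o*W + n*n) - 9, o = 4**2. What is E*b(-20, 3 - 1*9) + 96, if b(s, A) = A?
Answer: -2646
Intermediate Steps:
o = 16
I(W, n) = -9 + n**2 + 16*W (I(W, n) = (16*W + n*n) - 9 = (16*W + n**2) - 9 = (n**2 + 16*W) - 9 = -9 + n**2 + 16*W)
E = 457 (E = ((-9 + 14**2 + 16*13) + 106) - 44 = ((-9 + 196 + 208) + 106) - 44 = (395 + 106) - 44 = 501 - 44 = 457)
E*b(-20, 3 - 1*9) + 96 = 457*(3 - 1*9) + 96 = 457*(3 - 9) + 96 = 457*(-6) + 96 = -2742 + 96 = -2646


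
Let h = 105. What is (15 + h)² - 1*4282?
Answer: 10118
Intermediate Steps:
(15 + h)² - 1*4282 = (15 + 105)² - 1*4282 = 120² - 4282 = 14400 - 4282 = 10118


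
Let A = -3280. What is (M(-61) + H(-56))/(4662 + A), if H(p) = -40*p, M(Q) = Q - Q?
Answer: 1120/691 ≈ 1.6208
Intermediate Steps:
M(Q) = 0
(M(-61) + H(-56))/(4662 + A) = (0 - 40*(-56))/(4662 - 3280) = (0 + 2240)/1382 = 2240*(1/1382) = 1120/691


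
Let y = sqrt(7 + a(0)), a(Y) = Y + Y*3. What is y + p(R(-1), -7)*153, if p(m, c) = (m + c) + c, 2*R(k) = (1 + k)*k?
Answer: -2142 + sqrt(7) ≈ -2139.4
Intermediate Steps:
a(Y) = 4*Y (a(Y) = Y + 3*Y = 4*Y)
y = sqrt(7) (y = sqrt(7 + 4*0) = sqrt(7 + 0) = sqrt(7) ≈ 2.6458)
R(k) = k*(1 + k)/2 (R(k) = ((1 + k)*k)/2 = (k*(1 + k))/2 = k*(1 + k)/2)
p(m, c) = m + 2*c (p(m, c) = (c + m) + c = m + 2*c)
y + p(R(-1), -7)*153 = sqrt(7) + ((1/2)*(-1)*(1 - 1) + 2*(-7))*153 = sqrt(7) + ((1/2)*(-1)*0 - 14)*153 = sqrt(7) + (0 - 14)*153 = sqrt(7) - 14*153 = sqrt(7) - 2142 = -2142 + sqrt(7)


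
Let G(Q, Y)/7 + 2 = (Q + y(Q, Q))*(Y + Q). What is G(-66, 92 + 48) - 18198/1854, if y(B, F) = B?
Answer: -7045181/103 ≈ -68400.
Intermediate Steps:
G(Q, Y) = -14 + 14*Q*(Q + Y) (G(Q, Y) = -14 + 7*((Q + Q)*(Y + Q)) = -14 + 7*((2*Q)*(Q + Y)) = -14 + 7*(2*Q*(Q + Y)) = -14 + 14*Q*(Q + Y))
G(-66, 92 + 48) - 18198/1854 = (-14 + 14*(-66)² + 14*(-66)*(92 + 48)) - 18198/1854 = (-14 + 14*4356 + 14*(-66)*140) - 18198/1854 = (-14 + 60984 - 129360) - 1*1011/103 = -68390 - 1011/103 = -7045181/103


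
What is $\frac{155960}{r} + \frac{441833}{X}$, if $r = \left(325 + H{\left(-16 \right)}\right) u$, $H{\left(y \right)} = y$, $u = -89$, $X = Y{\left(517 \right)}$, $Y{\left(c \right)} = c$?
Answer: $\frac{12070218013}{14218017} \approx 848.94$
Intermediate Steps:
$X = 517$
$r = -27501$ ($r = \left(325 - 16\right) \left(-89\right) = 309 \left(-89\right) = -27501$)
$\frac{155960}{r} + \frac{441833}{X} = \frac{155960}{-27501} + \frac{441833}{517} = 155960 \left(- \frac{1}{27501}\right) + 441833 \cdot \frac{1}{517} = - \frac{155960}{27501} + \frac{441833}{517} = \frac{12070218013}{14218017}$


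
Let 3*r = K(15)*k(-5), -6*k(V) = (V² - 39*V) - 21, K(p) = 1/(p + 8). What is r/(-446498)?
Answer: 199/184850172 ≈ 1.0765e-6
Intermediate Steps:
K(p) = 1/(8 + p)
k(V) = 7/2 - V²/6 + 13*V/2 (k(V) = -((V² - 39*V) - 21)/6 = -(-21 + V² - 39*V)/6 = 7/2 - V²/6 + 13*V/2)
r = -199/414 (r = ((7/2 - ⅙*(-5)² + (13/2)*(-5))/(8 + 15))/3 = ((7/2 - ⅙*25 - 65/2)/23)/3 = ((7/2 - 25/6 - 65/2)/23)/3 = ((1/23)*(-199/6))/3 = (⅓)*(-199/138) = -199/414 ≈ -0.48068)
r/(-446498) = -199/414/(-446498) = -199/414*(-1/446498) = 199/184850172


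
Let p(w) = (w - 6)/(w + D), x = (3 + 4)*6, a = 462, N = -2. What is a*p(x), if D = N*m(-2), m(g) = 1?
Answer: 2079/5 ≈ 415.80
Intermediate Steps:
D = -2 (D = -2*1 = -2)
x = 42 (x = 7*6 = 42)
p(w) = (-6 + w)/(-2 + w) (p(w) = (w - 6)/(w - 2) = (-6 + w)/(-2 + w))
a*p(x) = 462*((-6 + 42)/(-2 + 42)) = 462*(36/40) = 462*((1/40)*36) = 462*(9/10) = 2079/5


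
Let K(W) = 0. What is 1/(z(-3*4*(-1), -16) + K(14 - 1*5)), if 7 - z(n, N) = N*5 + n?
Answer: 1/75 ≈ 0.013333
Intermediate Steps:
z(n, N) = 7 - n - 5*N (z(n, N) = 7 - (N*5 + n) = 7 - (5*N + n) = 7 - (n + 5*N) = 7 + (-n - 5*N) = 7 - n - 5*N)
1/(z(-3*4*(-1), -16) + K(14 - 1*5)) = 1/((7 - (-3*4)*(-1) - 5*(-16)) + 0) = 1/((7 - (-12)*(-1) + 80) + 0) = 1/((7 - 1*12 + 80) + 0) = 1/((7 - 12 + 80) + 0) = 1/(75 + 0) = 1/75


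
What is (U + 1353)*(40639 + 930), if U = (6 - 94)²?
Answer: 378153193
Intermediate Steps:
U = 7744 (U = (-88)² = 7744)
(U + 1353)*(40639 + 930) = (7744 + 1353)*(40639 + 930) = 9097*41569 = 378153193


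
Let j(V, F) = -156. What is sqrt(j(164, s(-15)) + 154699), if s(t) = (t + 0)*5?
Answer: sqrt(154543) ≈ 393.12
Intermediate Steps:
s(t) = 5*t (s(t) = t*5 = 5*t)
sqrt(j(164, s(-15)) + 154699) = sqrt(-156 + 154699) = sqrt(154543)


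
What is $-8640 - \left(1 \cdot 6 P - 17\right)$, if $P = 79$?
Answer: $-9097$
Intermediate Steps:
$-8640 - \left(1 \cdot 6 P - 17\right) = -8640 - \left(1 \cdot 6 \cdot 79 - 17\right) = -8640 - \left(6 \cdot 79 - 17\right) = -8640 - \left(474 - 17\right) = -8640 - 457 = -9097$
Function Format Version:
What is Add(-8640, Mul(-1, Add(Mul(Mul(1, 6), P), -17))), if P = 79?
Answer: -9097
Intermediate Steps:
Add(-8640, Mul(-1, Add(Mul(Mul(1, 6), P), -17))) = Add(-8640, Mul(-1, Add(Mul(Mul(1, 6), 79), -17))) = Add(-8640, Mul(-1, Add(Mul(6, 79), -17))) = Add(-8640, Mul(-1, Add(474, -17))) = Add(-8640, Mul(-1, 457)) = Add(-8640, -457) = -9097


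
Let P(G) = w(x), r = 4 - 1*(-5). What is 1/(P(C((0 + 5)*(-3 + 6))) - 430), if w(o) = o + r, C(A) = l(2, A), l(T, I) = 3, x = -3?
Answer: -1/424 ≈ -0.0023585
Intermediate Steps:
r = 9 (r = 4 + 5 = 9)
C(A) = 3
w(o) = 9 + o (w(o) = o + 9 = 9 + o)
P(G) = 6 (P(G) = 9 - 3 = 6)
1/(P(C((0 + 5)*(-3 + 6))) - 430) = 1/(6 - 430) = 1/(-424) = -1/424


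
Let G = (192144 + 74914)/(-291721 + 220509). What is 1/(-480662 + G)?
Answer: -35606/17114584701 ≈ -2.0804e-6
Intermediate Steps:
G = -133529/35606 (G = 267058/(-71212) = 267058*(-1/71212) = -133529/35606 ≈ -3.7502)
1/(-480662 + G) = 1/(-480662 - 133529/35606) = 1/(-17114584701/35606) = -35606/17114584701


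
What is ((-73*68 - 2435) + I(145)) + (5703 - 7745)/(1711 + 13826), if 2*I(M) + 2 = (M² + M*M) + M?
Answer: 425632031/31074 ≈ 13697.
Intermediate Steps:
I(M) = -1 + M² + M/2 (I(M) = -1 + ((M² + M*M) + M)/2 = -1 + ((M² + M²) + M)/2 = -1 + (2*M² + M)/2 = -1 + (M + 2*M²)/2 = -1 + (M² + M/2) = -1 + M² + M/2)
((-73*68 - 2435) + I(145)) + (5703 - 7745)/(1711 + 13826) = ((-73*68 - 2435) + (-1 + 145² + (½)*145)) + (5703 - 7745)/(1711 + 13826) = ((-4964 - 2435) + (-1 + 21025 + 145/2)) - 2042/15537 = (-7399 + 42193/2) - 2042*1/15537 = 27395/2 - 2042/15537 = 425632031/31074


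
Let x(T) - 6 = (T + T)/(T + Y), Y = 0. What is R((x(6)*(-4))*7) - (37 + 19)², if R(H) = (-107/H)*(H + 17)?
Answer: -724613/224 ≈ -3234.9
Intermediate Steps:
x(T) = 8 (x(T) = 6 + (T + T)/(T + 0) = 6 + (2*T)/T = 6 + 2 = 8)
R(H) = -107*(17 + H)/H (R(H) = (-107/H)*(17 + H) = -107*(17 + H)/H)
R((x(6)*(-4))*7) - (37 + 19)² = (-107 - 1819/((8*(-4))*7)) - (37 + 19)² = (-107 - 1819/((-32*7))) - 1*56² = (-107 - 1819/(-224)) - 1*3136 = (-107 - 1819*(-1/224)) - 3136 = (-107 + 1819/224) - 3136 = -22149/224 - 3136 = -724613/224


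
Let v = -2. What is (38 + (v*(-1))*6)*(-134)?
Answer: -6700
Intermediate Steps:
(38 + (v*(-1))*6)*(-134) = (38 - 2*(-1)*6)*(-134) = (38 + 2*6)*(-134) = (38 + 12)*(-134) = 50*(-134) = -6700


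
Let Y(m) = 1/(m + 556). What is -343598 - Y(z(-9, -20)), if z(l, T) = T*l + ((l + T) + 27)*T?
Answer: -266632049/776 ≈ -3.4360e+5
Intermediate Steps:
z(l, T) = T*l + T*(27 + T + l) (z(l, T) = T*l + ((T + l) + 27)*T = T*l + (27 + T + l)*T = T*l + T*(27 + T + l))
Y(m) = 1/(556 + m)
-343598 - Y(z(-9, -20)) = -343598 - 1/(556 - 20*(27 - 20 + 2*(-9))) = -343598 - 1/(556 - 20*(27 - 20 - 18)) = -343598 - 1/(556 - 20*(-11)) = -343598 - 1/(556 + 220) = -343598 - 1/776 = -266632049/776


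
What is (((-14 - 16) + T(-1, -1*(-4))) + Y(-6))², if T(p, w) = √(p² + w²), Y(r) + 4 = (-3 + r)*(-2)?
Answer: (16 - √17)² ≈ 141.06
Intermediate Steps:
Y(r) = 2 - 2*r (Y(r) = -4 + (-3 + r)*(-2) = -4 + (6 - 2*r) = 2 - 2*r)
(((-14 - 16) + T(-1, -1*(-4))) + Y(-6))² = (((-14 - 16) + √((-1)² + (-1*(-4))²)) + (2 - 2*(-6)))² = ((-30 + √(1 + 4²)) + (2 + 12))² = ((-30 + √(1 + 16)) + 14)² = ((-30 + √17) + 14)² = (-16 + √17)²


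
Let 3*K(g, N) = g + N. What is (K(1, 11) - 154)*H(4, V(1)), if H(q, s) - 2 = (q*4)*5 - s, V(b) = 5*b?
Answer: -11550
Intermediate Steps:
K(g, N) = N/3 + g/3 (K(g, N) = (g + N)/3 = (N + g)/3 = N/3 + g/3)
H(q, s) = 2 - s + 20*q (H(q, s) = 2 + ((q*4)*5 - s) = 2 + ((4*q)*5 - s) = 2 + (20*q - s) = 2 + (-s + 20*q) = 2 - s + 20*q)
(K(1, 11) - 154)*H(4, V(1)) = (((1/3)*11 + (1/3)*1) - 154)*(2 - 5 + 20*4) = ((11/3 + 1/3) - 154)*(2 - 1*5 + 80) = (4 - 154)*(2 - 5 + 80) = -150*77 = -11550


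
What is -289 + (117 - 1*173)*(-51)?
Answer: 2567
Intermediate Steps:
-289 + (117 - 1*173)*(-51) = -289 + (117 - 173)*(-51) = -289 - 56*(-51) = -289 + 2856 = 2567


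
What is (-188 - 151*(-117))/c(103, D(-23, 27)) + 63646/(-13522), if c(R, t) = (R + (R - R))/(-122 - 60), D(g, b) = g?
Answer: -21511222227/696383 ≈ -30890.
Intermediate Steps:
c(R, t) = -R/182 (c(R, t) = (R + 0)/(-182) = R*(-1/182) = -R/182)
(-188 - 151*(-117))/c(103, D(-23, 27)) + 63646/(-13522) = (-188 - 151*(-117))/((-1/182*103)) + 63646/(-13522) = (-188 + 17667)/(-103/182) + 63646*(-1/13522) = 17479*(-182/103) - 31823/6761 = -3181178/103 - 31823/6761 = -21511222227/696383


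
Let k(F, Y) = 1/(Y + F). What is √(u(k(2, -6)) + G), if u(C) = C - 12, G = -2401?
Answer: 7*I*√197/2 ≈ 49.125*I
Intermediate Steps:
k(F, Y) = 1/(F + Y)
u(C) = -12 + C
√(u(k(2, -6)) + G) = √((-12 + 1/(2 - 6)) - 2401) = √((-12 + 1/(-4)) - 2401) = √((-12 - ¼) - 2401) = √(-49/4 - 2401) = √(-9653/4) = 7*I*√197/2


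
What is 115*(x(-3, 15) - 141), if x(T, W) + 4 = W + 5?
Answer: -14375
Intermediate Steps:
x(T, W) = 1 + W (x(T, W) = -4 + (W + 5) = -4 + (5 + W) = 1 + W)
115*(x(-3, 15) - 141) = 115*((1 + 15) - 141) = 115*(16 - 141) = 115*(-125) = -14375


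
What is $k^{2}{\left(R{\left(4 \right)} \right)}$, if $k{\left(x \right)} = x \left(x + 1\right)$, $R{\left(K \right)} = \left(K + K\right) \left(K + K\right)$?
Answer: $17305600$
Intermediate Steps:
$R{\left(K \right)} = 4 K^{2}$ ($R{\left(K \right)} = 2 K 2 K = 4 K^{2}$)
$k{\left(x \right)} = x \left(1 + x\right)$
$k^{2}{\left(R{\left(4 \right)} \right)} = \left(4 \cdot 4^{2} \left(1 + 4 \cdot 4^{2}\right)\right)^{2} = \left(4 \cdot 16 \left(1 + 4 \cdot 16\right)\right)^{2} = \left(64 \left(1 + 64\right)\right)^{2} = \left(64 \cdot 65\right)^{2} = 4160^{2} = 17305600$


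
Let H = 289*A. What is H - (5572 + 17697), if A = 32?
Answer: -14021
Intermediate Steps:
H = 9248 (H = 289*32 = 9248)
H - (5572 + 17697) = 9248 - (5572 + 17697) = 9248 - 1*23269 = 9248 - 23269 = -14021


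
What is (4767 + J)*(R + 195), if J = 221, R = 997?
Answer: 5945696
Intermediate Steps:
(4767 + J)*(R + 195) = (4767 + 221)*(997 + 195) = 4988*1192 = 5945696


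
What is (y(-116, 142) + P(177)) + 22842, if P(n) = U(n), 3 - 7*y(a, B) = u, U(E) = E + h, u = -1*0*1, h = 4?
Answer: 161164/7 ≈ 23023.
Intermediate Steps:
u = 0 (u = 0*1 = 0)
U(E) = 4 + E (U(E) = E + 4 = 4 + E)
y(a, B) = 3/7 (y(a, B) = 3/7 - 1/7*0 = 3/7 + 0 = 3/7)
P(n) = 4 + n
(y(-116, 142) + P(177)) + 22842 = (3/7 + (4 + 177)) + 22842 = (3/7 + 181) + 22842 = 1270/7 + 22842 = 161164/7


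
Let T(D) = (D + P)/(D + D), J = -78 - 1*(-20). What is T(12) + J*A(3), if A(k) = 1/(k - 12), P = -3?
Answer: 491/72 ≈ 6.8194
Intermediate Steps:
J = -58 (J = -78 + 20 = -58)
T(D) = (-3 + D)/(2*D) (T(D) = (D - 3)/(D + D) = (-3 + D)/((2*D)) = (-3 + D)*(1/(2*D)) = (-3 + D)/(2*D))
A(k) = 1/(-12 + k)
T(12) + J*A(3) = (½)*(-3 + 12)/12 - 58/(-12 + 3) = (½)*(1/12)*9 - 58/(-9) = 3/8 - 58*(-⅑) = 3/8 + 58/9 = 491/72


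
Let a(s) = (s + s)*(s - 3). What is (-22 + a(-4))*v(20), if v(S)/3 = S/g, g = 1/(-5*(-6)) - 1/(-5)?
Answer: 61200/7 ≈ 8742.9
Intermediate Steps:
a(s) = 2*s*(-3 + s) (a(s) = (2*s)*(-3 + s) = 2*s*(-3 + s))
g = 7/30 (g = 1/30 - 1*(-⅕) = 1*(1/30) + ⅕ = 1/30 + ⅕ = 7/30 ≈ 0.23333)
v(S) = 90*S/7 (v(S) = 3*(S/(7/30)) = 3*(S*(30/7)) = 3*(30*S/7) = 90*S/7)
(-22 + a(-4))*v(20) = (-22 + 2*(-4)*(-3 - 4))*((90/7)*20) = (-22 + 2*(-4)*(-7))*(1800/7) = (-22 + 56)*(1800/7) = 34*(1800/7) = 61200/7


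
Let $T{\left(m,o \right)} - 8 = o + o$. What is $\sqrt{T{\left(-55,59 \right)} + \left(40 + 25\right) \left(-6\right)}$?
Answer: $2 i \sqrt{66} \approx 16.248 i$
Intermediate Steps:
$T{\left(m,o \right)} = 8 + 2 o$ ($T{\left(m,o \right)} = 8 + \left(o + o\right) = 8 + 2 o$)
$\sqrt{T{\left(-55,59 \right)} + \left(40 + 25\right) \left(-6\right)} = \sqrt{\left(8 + 2 \cdot 59\right) + \left(40 + 25\right) \left(-6\right)} = \sqrt{\left(8 + 118\right) + 65 \left(-6\right)} = \sqrt{126 - 390} = \sqrt{-264} = 2 i \sqrt{66}$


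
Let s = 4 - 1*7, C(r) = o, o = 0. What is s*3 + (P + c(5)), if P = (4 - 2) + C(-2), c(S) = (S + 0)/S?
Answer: -6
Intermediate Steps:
C(r) = 0
c(S) = 1 (c(S) = S/S = 1)
s = -3 (s = 4 - 7 = -3)
P = 2 (P = (4 - 2) + 0 = 2 + 0 = 2)
s*3 + (P + c(5)) = -3*3 + (2 + 1) = -9 + 3 = -6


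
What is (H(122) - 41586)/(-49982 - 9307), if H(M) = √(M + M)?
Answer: 13862/19763 - 2*√61/59289 ≈ 0.70115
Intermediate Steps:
H(M) = √2*√M (H(M) = √(2*M) = √2*√M)
(H(122) - 41586)/(-49982 - 9307) = (√2*√122 - 41586)/(-49982 - 9307) = (2*√61 - 41586)/(-59289) = (-41586 + 2*√61)*(-1/59289) = 13862/19763 - 2*√61/59289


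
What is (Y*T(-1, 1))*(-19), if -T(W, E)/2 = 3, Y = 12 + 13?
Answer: 2850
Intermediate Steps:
Y = 25
T(W, E) = -6 (T(W, E) = -2*3 = -6)
(Y*T(-1, 1))*(-19) = (25*(-6))*(-19) = -150*(-19) = 2850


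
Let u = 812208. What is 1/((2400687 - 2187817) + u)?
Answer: 1/1025078 ≈ 9.7553e-7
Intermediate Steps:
1/((2400687 - 2187817) + u) = 1/((2400687 - 2187817) + 812208) = 1/(212870 + 812208) = 1/1025078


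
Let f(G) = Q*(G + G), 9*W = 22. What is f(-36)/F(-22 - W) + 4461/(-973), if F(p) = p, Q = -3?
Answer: -718233/53515 ≈ -13.421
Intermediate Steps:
W = 22/9 (W = (⅑)*22 = 22/9 ≈ 2.4444)
f(G) = -6*G (f(G) = -3*(G + G) = -6*G)
f(-36)/F(-22 - W) + 4461/(-973) = (-6*(-36))/(-22 - 1*22/9) + 4461/(-973) = 216/(-22 - 22/9) + 4461*(-1/973) = 216/(-220/9) - 4461/973 = 216*(-9/220) - 4461/973 = -486/55 - 4461/973 = -718233/53515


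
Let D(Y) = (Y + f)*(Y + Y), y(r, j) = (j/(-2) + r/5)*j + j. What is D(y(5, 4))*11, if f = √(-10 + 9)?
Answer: 0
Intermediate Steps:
f = I (f = √(-1) = I ≈ 1.0*I)
y(r, j) = j + j*(-j/2 + r/5) (y(r, j) = (j*(-½) + r*(⅕))*j + j = (-j/2 + r/5)*j + j = j*(-j/2 + r/5) + j = j + j*(-j/2 + r/5))
D(Y) = 2*Y*(I + Y) (D(Y) = (Y + I)*(Y + Y) = (I + Y)*(2*Y) = 2*Y*(I + Y))
D(y(5, 4))*11 = (2*((⅒)*4*(10 - 5*4 + 2*5))*(I + (⅒)*4*(10 - 5*4 + 2*5)))*11 = (2*((⅒)*4*(10 - 20 + 10))*(I + (⅒)*4*(10 - 20 + 10)))*11 = (2*((⅒)*4*0)*(I + (⅒)*4*0))*11 = (2*0*(I + 0))*11 = (2*0*I)*11 = 0*11 = 0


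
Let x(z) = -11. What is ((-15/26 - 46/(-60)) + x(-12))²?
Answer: 4443664/38025 ≈ 116.86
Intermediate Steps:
((-15/26 - 46/(-60)) + x(-12))² = ((-15/26 - 46/(-60)) - 11)² = ((-15*1/26 - 46*(-1/60)) - 11)² = ((-15/26 + 23/30) - 11)² = (37/195 - 11)² = (-2108/195)² = 4443664/38025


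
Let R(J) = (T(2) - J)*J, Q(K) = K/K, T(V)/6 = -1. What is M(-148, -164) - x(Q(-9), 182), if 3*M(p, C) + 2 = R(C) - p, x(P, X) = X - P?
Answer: -26309/3 ≈ -8769.7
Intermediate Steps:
T(V) = -6 (T(V) = 6*(-1) = -6)
Q(K) = 1
R(J) = J*(-6 - J) (R(J) = (-6 - J)*J = J*(-6 - J))
M(p, C) = -2/3 - p/3 - C*(6 + C)/3 (M(p, C) = -2/3 + (-C*(6 + C) - p)/3 = -2/3 + (-p - C*(6 + C))/3 = -2/3 + (-p/3 - C*(6 + C)/3) = -2/3 - p/3 - C*(6 + C)/3)
M(-148, -164) - x(Q(-9), 182) = (-2/3 - 1/3*(-148) - 1/3*(-164)*(6 - 164)) - (182 - 1*1) = (-2/3 + 148/3 - 1/3*(-164)*(-158)) - (182 - 1) = (-2/3 + 148/3 - 25912/3) - 1*181 = -25766/3 - 181 = -26309/3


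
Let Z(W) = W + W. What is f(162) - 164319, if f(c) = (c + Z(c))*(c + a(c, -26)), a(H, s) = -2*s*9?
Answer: 141861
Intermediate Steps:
Z(W) = 2*W
a(H, s) = -18*s
f(c) = 3*c*(468 + c) (f(c) = (c + 2*c)*(c - 18*(-26)) = (3*c)*(c + 468) = (3*c)*(468 + c) = 3*c*(468 + c))
f(162) - 164319 = 3*162*(468 + 162) - 164319 = 3*162*630 - 164319 = 306180 - 164319 = 141861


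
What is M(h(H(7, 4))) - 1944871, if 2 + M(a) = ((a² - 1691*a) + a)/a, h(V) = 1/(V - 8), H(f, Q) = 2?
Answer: -11679379/6 ≈ -1.9466e+6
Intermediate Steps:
h(V) = 1/(-8 + V)
M(a) = -2 + (a² - 1690*a)/a (M(a) = -2 + ((a² - 1691*a) + a)/a = -2 + (a² - 1690*a)/a)
M(h(H(7, 4))) - 1944871 = (-1692 + 1/(-8 + 2)) - 1944871 = (-1692 + 1/(-6)) - 1944871 = (-1692 - ⅙) - 1944871 = -10153/6 - 1944871 = -11679379/6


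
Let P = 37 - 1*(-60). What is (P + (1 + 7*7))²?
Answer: 21609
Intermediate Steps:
P = 97 (P = 37 + 60 = 97)
(P + (1 + 7*7))² = (97 + (1 + 7*7))² = (97 + (1 + 49))² = (97 + 50)² = 147² = 21609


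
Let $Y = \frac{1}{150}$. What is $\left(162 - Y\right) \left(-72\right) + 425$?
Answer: $- \frac{280963}{25} \approx -11239.0$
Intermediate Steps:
$Y = \frac{1}{150} \approx 0.0066667$
$\left(162 - Y\right) \left(-72\right) + 425 = \left(162 - \frac{1}{150}\right) \left(-72\right) + 425 = \frac{24299}{150} \left(-72\right) + 425 = - \frac{291588}{25} + 425 = - \frac{280963}{25}$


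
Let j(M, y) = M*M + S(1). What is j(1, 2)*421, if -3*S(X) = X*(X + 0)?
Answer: 842/3 ≈ 280.67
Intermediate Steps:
S(X) = -X²/3 (S(X) = -X*(X + 0)/3 = -X*X/3 = -X²/3)
j(M, y) = -⅓ + M² (j(M, y) = M*M - ⅓*1² = M² - ⅓*1 = M² - ⅓ = -⅓ + M²)
j(1, 2)*421 = (-⅓ + 1²)*421 = (-⅓ + 1)*421 = (⅔)*421 = 842/3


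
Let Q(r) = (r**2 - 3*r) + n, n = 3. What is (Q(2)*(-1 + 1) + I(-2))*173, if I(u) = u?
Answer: -346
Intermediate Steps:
Q(r) = 3 + r**2 - 3*r (Q(r) = (r**2 - 3*r) + 3 = 3 + r**2 - 3*r)
(Q(2)*(-1 + 1) + I(-2))*173 = ((3 + 2**2 - 3*2)*(-1 + 1) - 2)*173 = ((3 + 4 - 6)*0 - 2)*173 = (1*0 - 2)*173 = (0 - 2)*173 = -2*173 = -346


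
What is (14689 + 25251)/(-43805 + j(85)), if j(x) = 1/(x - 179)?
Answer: -3754360/4117671 ≈ -0.91177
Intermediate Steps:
j(x) = 1/(-179 + x)
(14689 + 25251)/(-43805 + j(85)) = (14689 + 25251)/(-43805 + 1/(-179 + 85)) = 39940/(-43805 + 1/(-94)) = 39940/(-43805 - 1/94) = 39940/(-4117671/94) = 39940*(-94/4117671) = -3754360/4117671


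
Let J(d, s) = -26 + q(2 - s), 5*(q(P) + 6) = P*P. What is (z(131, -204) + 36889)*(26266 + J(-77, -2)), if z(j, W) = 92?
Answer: 4851389466/5 ≈ 9.7028e+8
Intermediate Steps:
q(P) = -6 + P²/5 (q(P) = -6 + (P*P)/5 = -6 + P²/5)
J(d, s) = -32 + (2 - s)²/5 (J(d, s) = -26 + (-6 + (2 - s)²/5) = -32 + (2 - s)²/5)
(z(131, -204) + 36889)*(26266 + J(-77, -2)) = (92 + 36889)*(26266 + (-32 + (-2 - 2)²/5)) = 36981*(26266 + (-32 + (⅕)*(-4)²)) = 36981*(26266 + (-32 + (⅕)*16)) = 36981*(26266 + (-32 + 16/5)) = 36981*(26266 - 144/5) = 36981*(131186/5) = 4851389466/5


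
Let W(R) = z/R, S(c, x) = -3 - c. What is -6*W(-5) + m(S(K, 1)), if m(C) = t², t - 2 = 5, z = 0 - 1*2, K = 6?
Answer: 233/5 ≈ 46.600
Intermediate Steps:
z = -2 (z = 0 - 2 = -2)
t = 7 (t = 2 + 5 = 7)
W(R) = -2/R
m(C) = 49 (m(C) = 7² = 49)
-6*W(-5) + m(S(K, 1)) = -(-12)/(-5) + 49 = -(-12)*(-1)/5 + 49 = -6*⅖ + 49 = -12/5 + 49 = 233/5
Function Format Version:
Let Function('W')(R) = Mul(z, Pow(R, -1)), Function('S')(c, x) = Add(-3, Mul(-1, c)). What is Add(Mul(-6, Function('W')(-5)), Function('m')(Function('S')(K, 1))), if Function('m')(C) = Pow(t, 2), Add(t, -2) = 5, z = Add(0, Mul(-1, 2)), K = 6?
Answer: Rational(233, 5) ≈ 46.600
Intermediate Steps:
z = -2 (z = Add(0, -2) = -2)
t = 7 (t = Add(2, 5) = 7)
Function('W')(R) = Mul(-2, Pow(R, -1))
Function('m')(C) = 49 (Function('m')(C) = Pow(7, 2) = 49)
Add(Mul(-6, Function('W')(-5)), Function('m')(Function('S')(K, 1))) = Add(Mul(-6, Mul(-2, Pow(-5, -1))), 49) = Add(Mul(-6, Mul(-2, Rational(-1, 5))), 49) = Add(Mul(-6, Rational(2, 5)), 49) = Add(Rational(-12, 5), 49) = Rational(233, 5)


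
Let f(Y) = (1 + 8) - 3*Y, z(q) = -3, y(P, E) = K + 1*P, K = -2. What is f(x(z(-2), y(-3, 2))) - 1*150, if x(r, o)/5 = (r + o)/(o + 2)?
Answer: -181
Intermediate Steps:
y(P, E) = -2 + P (y(P, E) = -2 + 1*P = -2 + P)
x(r, o) = 5*(o + r)/(2 + o) (x(r, o) = 5*((r + o)/(o + 2)) = 5*((o + r)/(2 + o)) = 5*(o + r)/(2 + o))
f(Y) = 9 - 3*Y
f(x(z(-2), y(-3, 2))) - 1*150 = (9 - 15*((-2 - 3) - 3)/(2 + (-2 - 3))) - 1*150 = (9 - 15*(-5 - 3)/(2 - 5)) - 150 = (9 - 15*(-8)/(-3)) - 150 = (9 - 15*(-1)*(-8)/3) - 150 = (9 - 3*40/3) - 150 = (9 - 40) - 150 = -31 - 150 = -181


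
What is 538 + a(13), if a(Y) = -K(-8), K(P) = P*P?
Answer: 474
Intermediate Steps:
K(P) = P²
a(Y) = -64 (a(Y) = -1*(-8)² = -1*64 = -64)
538 + a(13) = 538 - 64 = 474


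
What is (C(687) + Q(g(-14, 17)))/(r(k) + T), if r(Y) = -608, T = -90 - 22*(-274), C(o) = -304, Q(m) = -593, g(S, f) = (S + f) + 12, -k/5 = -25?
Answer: -69/410 ≈ -0.16829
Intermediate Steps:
k = 125 (k = -5*(-25) = 125)
g(S, f) = 12 + S + f
T = 5938 (T = -90 + 6028 = 5938)
(C(687) + Q(g(-14, 17)))/(r(k) + T) = (-304 - 593)/(-608 + 5938) = -897/5330 = -897*1/5330 = -69/410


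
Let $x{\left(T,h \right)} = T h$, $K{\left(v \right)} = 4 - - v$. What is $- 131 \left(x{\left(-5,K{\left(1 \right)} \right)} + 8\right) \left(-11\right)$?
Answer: $-24497$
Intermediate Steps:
$K{\left(v \right)} = 4 + v$
$- 131 \left(x{\left(-5,K{\left(1 \right)} \right)} + 8\right) \left(-11\right) = - 131 \left(- 5 \left(4 + 1\right) + 8\right) \left(-11\right) = - 131 \left(\left(-5\right) 5 + 8\right) \left(-11\right) = - 131 \left(-25 + 8\right) \left(-11\right) = - 131 \left(\left(-17\right) \left(-11\right)\right) = \left(-131\right) 187 = -24497$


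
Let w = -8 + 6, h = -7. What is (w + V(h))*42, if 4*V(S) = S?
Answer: -315/2 ≈ -157.50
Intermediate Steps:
w = -2
V(S) = S/4
(w + V(h))*42 = (-2 + (¼)*(-7))*42 = (-2 - 7/4)*42 = -15/4*42 = -315/2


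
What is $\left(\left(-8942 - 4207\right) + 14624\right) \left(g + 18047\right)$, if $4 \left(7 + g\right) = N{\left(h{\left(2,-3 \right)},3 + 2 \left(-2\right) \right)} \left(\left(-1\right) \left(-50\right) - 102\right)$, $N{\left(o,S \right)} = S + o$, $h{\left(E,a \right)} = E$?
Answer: $26589825$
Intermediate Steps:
$g = -20$ ($g = -7 + \frac{\left(\left(3 + 2 \left(-2\right)\right) + 2\right) \left(\left(-1\right) \left(-50\right) - 102\right)}{4} = -7 + \frac{\left(\left(3 - 4\right) + 2\right) \left(50 - 102\right)}{4} = -7 + \frac{\left(-1 + 2\right) \left(-52\right)}{4} = -7 + \frac{1 \left(-52\right)}{4} = -7 + \frac{1}{4} \left(-52\right) = -7 - 13 = -20$)
$\left(\left(-8942 - 4207\right) + 14624\right) \left(g + 18047\right) = \left(\left(-8942 - 4207\right) + 14624\right) \left(-20 + 18047\right) = \left(\left(-8942 - 4207\right) + 14624\right) 18027 = \left(-13149 + 14624\right) 18027 = 1475 \cdot 18027 = 26589825$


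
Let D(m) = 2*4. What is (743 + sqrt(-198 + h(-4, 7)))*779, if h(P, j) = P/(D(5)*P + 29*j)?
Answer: 578797 + 41*I*sqrt(643378)/3 ≈ 5.788e+5 + 10962.0*I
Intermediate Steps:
D(m) = 8
h(P, j) = P/(8*P + 29*j)
(743 + sqrt(-198 + h(-4, 7)))*779 = (743 + sqrt(-198 - 4/(8*(-4) + 29*7)))*779 = (743 + sqrt(-198 - 4/(-32 + 203)))*779 = (743 + sqrt(-198 - 4/171))*779 = (743 + sqrt(-33862/171))*779 = (743 + I*sqrt(643378)/57)*779 = 578797 + 41*I*sqrt(643378)/3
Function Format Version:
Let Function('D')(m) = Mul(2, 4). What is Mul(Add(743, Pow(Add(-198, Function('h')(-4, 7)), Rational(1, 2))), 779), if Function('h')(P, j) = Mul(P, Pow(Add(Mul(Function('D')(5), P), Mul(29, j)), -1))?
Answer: Add(578797, Mul(Rational(41, 3), I, Pow(643378, Rational(1, 2)))) ≈ Add(5.7880e+5, Mul(10962., I))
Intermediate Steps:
Function('D')(m) = 8
Function('h')(P, j) = Mul(P, Pow(Add(Mul(8, P), Mul(29, j)), -1))
Mul(Add(743, Pow(Add(-198, Function('h')(-4, 7)), Rational(1, 2))), 779) = Mul(Add(743, Pow(Add(-198, Mul(-4, Pow(Add(Mul(8, -4), Mul(29, 7)), -1))), Rational(1, 2))), 779) = Mul(Add(743, Pow(Add(-198, Mul(-4, Pow(Add(-32, 203), -1))), Rational(1, 2))), 779) = Mul(Add(743, Pow(Add(-198, Mul(-4, Pow(171, -1))), Rational(1, 2))), 779) = Mul(Add(743, Pow(Add(-198, Mul(-4, Rational(1, 171))), Rational(1, 2))), 779) = Mul(Add(743, Pow(Add(-198, Rational(-4, 171)), Rational(1, 2))), 779) = Mul(Add(743, Pow(Rational(-33862, 171), Rational(1, 2))), 779) = Mul(Add(743, Mul(Rational(1, 57), I, Pow(643378, Rational(1, 2)))), 779) = Add(578797, Mul(Rational(41, 3), I, Pow(643378, Rational(1, 2))))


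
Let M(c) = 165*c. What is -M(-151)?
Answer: 24915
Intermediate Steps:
-M(-151) = -165*(-151) = -1*(-24915) = 24915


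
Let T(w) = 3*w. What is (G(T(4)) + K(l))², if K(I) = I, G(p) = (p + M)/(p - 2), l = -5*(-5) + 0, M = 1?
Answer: 69169/100 ≈ 691.69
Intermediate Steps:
l = 25 (l = 25 + 0 = 25)
G(p) = (1 + p)/(-2 + p) (G(p) = (p + 1)/(p - 2) = (1 + p)/(-2 + p))
(G(T(4)) + K(l))² = ((1 + 3*4)/(-2 + 3*4) + 25)² = ((1 + 12)/(-2 + 12) + 25)² = (13/10 + 25)² = (263/10)² = 69169/100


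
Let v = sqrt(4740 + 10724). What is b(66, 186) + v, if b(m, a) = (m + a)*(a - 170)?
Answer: 4032 + 2*sqrt(3866) ≈ 4156.4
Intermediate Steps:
b(m, a) = (-170 + a)*(a + m) (b(m, a) = (a + m)*(-170 + a) = (-170 + a)*(a + m))
v = 2*sqrt(3866) (v = sqrt(15464) = 2*sqrt(3866) ≈ 124.35)
b(66, 186) + v = (186**2 - 170*186 - 170*66 + 186*66) + 2*sqrt(3866) = (34596 - 31620 - 11220 + 12276) + 2*sqrt(3866) = 4032 + 2*sqrt(3866)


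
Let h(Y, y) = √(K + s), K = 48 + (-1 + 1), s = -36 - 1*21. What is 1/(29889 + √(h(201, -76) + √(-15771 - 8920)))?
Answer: 1/(29889 + √I*√(3 + √24691)) ≈ 3.3447e-5 - 1.0e-8*I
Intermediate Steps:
s = -57 (s = -36 - 21 = -57)
K = 48 (K = 48 + 0 = 48)
h(Y, y) = 3*I (h(Y, y) = √(48 - 57) = √(-9) = 3*I)
1/(29889 + √(h(201, -76) + √(-15771 - 8920))) = 1/(29889 + √(3*I + √(-15771 - 8920))) = 1/(29889 + √(3*I + √(-24691))) = 1/(29889 + √(3*I + I*√24691))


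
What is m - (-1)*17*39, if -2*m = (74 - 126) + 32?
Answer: 673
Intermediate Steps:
m = 10 (m = -((74 - 126) + 32)/2 = -(-52 + 32)/2 = -½*(-20) = 10)
m - (-1)*17*39 = 10 - (-1)*17*39 = 10 - 1*(-17)*39 = 10 + 17*39 = 10 + 663 = 673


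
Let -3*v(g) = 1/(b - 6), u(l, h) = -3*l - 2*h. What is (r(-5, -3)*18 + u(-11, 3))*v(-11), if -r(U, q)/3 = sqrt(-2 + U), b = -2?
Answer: 9/8 - 9*I*sqrt(7)/4 ≈ 1.125 - 5.9529*I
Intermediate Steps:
v(g) = 1/24 (v(g) = -1/(3*(-2 - 6)) = -1/3/(-8) = -1/3*(-1/8) = 1/24)
r(U, q) = -3*sqrt(-2 + U)
(r(-5, -3)*18 + u(-11, 3))*v(-11) = (-3*sqrt(-2 - 5)*18 + (-3*(-11) - 2*3))*(1/24) = (-3*I*sqrt(7)*18 + (33 - 6))*(1/24) = (-3*I*sqrt(7)*18 + 27)*(1/24) = (-54*I*sqrt(7) + 27)*(1/24) = (27 - 54*I*sqrt(7))*(1/24) = 9/8 - 9*I*sqrt(7)/4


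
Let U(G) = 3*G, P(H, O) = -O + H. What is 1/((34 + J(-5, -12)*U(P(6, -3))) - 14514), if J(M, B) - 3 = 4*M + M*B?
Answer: -1/13319 ≈ -7.5081e-5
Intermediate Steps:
P(H, O) = H - O
J(M, B) = 3 + 4*M + B*M (J(M, B) = 3 + (4*M + M*B) = 3 + (4*M + B*M) = 3 + 4*M + B*M)
1/((34 + J(-5, -12)*U(P(6, -3))) - 14514) = 1/((34 + (3 + 4*(-5) - 12*(-5))*(3*(6 - 1*(-3)))) - 14514) = 1/((34 + (3 - 20 + 60)*(3*(6 + 3))) - 14514) = 1/((34 + 43*(3*9)) - 14514) = 1/((34 + 43*27) - 14514) = 1/((34 + 1161) - 14514) = 1/(1195 - 14514) = 1/(-13319) = -1/13319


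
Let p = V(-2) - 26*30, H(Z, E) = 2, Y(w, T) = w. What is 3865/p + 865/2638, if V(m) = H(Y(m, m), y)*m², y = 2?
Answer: -4764045/1018268 ≈ -4.6786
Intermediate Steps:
V(m) = 2*m²
p = -772 (p = 2*(-2)² - 26*30 = 2*4 - 780 = 8 - 780 = -772)
3865/p + 865/2638 = 3865/(-772) + 865/2638 = 3865*(-1/772) + 865*(1/2638) = -3865/772 + 865/2638 = -4764045/1018268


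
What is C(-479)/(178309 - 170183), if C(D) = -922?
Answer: -461/4063 ≈ -0.11346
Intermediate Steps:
C(-479)/(178309 - 170183) = -922/(178309 - 170183) = -922/8126 = -922*1/8126 = -461/4063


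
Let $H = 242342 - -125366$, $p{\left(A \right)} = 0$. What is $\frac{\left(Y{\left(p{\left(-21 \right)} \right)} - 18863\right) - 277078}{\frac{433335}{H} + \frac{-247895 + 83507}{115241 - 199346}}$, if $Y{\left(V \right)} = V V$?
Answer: $- \frac{435823592278140}{4613924899} \approx -94458.0$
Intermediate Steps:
$Y{\left(V \right)} = V^{2}$
$H = 367708$ ($H = 242342 + 125366 = 367708$)
$\frac{\left(Y{\left(p{\left(-21 \right)} \right)} - 18863\right) - 277078}{\frac{433335}{H} + \frac{-247895 + 83507}{115241 - 199346}} = \frac{\left(0^{2} - 18863\right) - 277078}{\frac{433335}{367708} + \frac{-247895 + 83507}{115241 - 199346}} = \frac{\left(0 - 18863\right) - 277078}{433335 \cdot \frac{1}{367708} - \frac{164388}{-84105}} = \frac{-18863 - 277078}{\frac{433335}{367708} - - \frac{7828}{4005}} = - \frac{295941}{\frac{433335}{367708} + \frac{7828}{4005}} = - \frac{295941}{\frac{4613924899}{1472670540}} = \left(-295941\right) \frac{1472670540}{4613924899} = - \frac{435823592278140}{4613924899}$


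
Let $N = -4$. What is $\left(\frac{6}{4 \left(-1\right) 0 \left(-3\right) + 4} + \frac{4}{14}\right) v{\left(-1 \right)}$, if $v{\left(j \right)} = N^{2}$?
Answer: $\frac{200}{7} \approx 28.571$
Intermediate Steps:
$v{\left(j \right)} = 16$ ($v{\left(j \right)} = \left(-4\right)^{2} = 16$)
$\left(\frac{6}{4 \left(-1\right) 0 \left(-3\right) + 4} + \frac{4}{14}\right) v{\left(-1 \right)} = \left(\frac{6}{4 \left(-1\right) 0 \left(-3\right) + 4} + \frac{4}{14}\right) 16 = \left(\frac{6}{\left(-4\right) 0 \left(-3\right) + 4} + 4 \cdot \frac{1}{14}\right) 16 = \left(\frac{6}{0 \left(-3\right) + 4} + \frac{2}{7}\right) 16 = \left(\frac{6}{0 + 4} + \frac{2}{7}\right) 16 = \left(\frac{6}{4} + \frac{2}{7}\right) 16 = \left(6 \cdot \frac{1}{4} + \frac{2}{7}\right) 16 = \left(\frac{3}{2} + \frac{2}{7}\right) 16 = \frac{25}{14} \cdot 16 = \frac{200}{7}$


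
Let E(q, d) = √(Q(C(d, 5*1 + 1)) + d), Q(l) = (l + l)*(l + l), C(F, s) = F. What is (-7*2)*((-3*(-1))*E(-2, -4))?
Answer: -84*√15 ≈ -325.33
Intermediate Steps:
Q(l) = 4*l² (Q(l) = (2*l)*(2*l) = 4*l²)
E(q, d) = √(d + 4*d²) (E(q, d) = √(4*d² + d) = √(d + 4*d²))
(-7*2)*((-3*(-1))*E(-2, -4)) = (-7*2)*((-3*(-1))*√(-4*(1 + 4*(-4)))) = -42*√(-4*(1 - 16)) = -42*√(-4*(-15)) = -42*√60 = -42*2*√15 = -84*√15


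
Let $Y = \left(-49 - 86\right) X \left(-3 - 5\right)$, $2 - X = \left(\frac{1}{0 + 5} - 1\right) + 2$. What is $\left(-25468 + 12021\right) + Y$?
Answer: $-12583$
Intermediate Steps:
$X = \frac{4}{5}$ ($X = 2 - \left(\left(\frac{1}{0 + 5} - 1\right) + 2\right) = 2 - \left(\left(\frac{1}{5} - 1\right) + 2\right) = 2 - \left(- \frac{4}{5} + 2\right) = 2 - \frac{6}{5} = \frac{4}{5} \approx 0.8$)
$Y = 864$ ($Y = \left(-49 - 86\right) \frac{4 \left(-3 - 5\right)}{5} = - 135 \cdot \frac{4}{5} \left(-8\right) = \left(-135\right) \left(- \frac{32}{5}\right) = 864$)
$\left(-25468 + 12021\right) + Y = \left(-25468 + 12021\right) + 864 = -13447 + 864 = -12583$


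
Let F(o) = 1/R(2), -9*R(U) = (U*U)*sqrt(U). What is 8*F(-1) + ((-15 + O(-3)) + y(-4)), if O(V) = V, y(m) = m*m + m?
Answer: -6 - 9*sqrt(2) ≈ -18.728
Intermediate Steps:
y(m) = m + m**2 (y(m) = m**2 + m = m + m**2)
R(U) = -U**(5/2)/9 (R(U) = -U*U*sqrt(U)/9 = -U**2*sqrt(U)/9 = -U**(5/2)/9)
F(o) = -9*sqrt(2)/8 (F(o) = 1/(-4*sqrt(2)/9) = -9*sqrt(2)/8)
8*F(-1) + ((-15 + O(-3)) + y(-4)) = 8*(-9*sqrt(2)/8) + ((-15 - 3) - 4*(1 - 4)) = -9*sqrt(2) + (-18 - 4*(-3)) = -9*sqrt(2) + (-18 + 12) = -9*sqrt(2) - 6 = -6 - 9*sqrt(2)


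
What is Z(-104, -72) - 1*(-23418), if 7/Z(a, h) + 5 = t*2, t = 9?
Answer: 304441/13 ≈ 23419.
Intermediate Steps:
Z(a, h) = 7/13 (Z(a, h) = 7/(-5 + 9*2) = 7/(-5 + 18) = 7/13)
Z(-104, -72) - 1*(-23418) = 7/13 - 1*(-23418) = 7/13 + 23418 = 304441/13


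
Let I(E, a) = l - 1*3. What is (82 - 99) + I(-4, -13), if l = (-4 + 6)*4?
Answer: -12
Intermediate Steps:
l = 8 (l = 2*4 = 8)
I(E, a) = 5 (I(E, a) = 8 - 1*3 = 8 - 3 = 5)
(82 - 99) + I(-4, -13) = (82 - 99) + 5 = -17 + 5 = -12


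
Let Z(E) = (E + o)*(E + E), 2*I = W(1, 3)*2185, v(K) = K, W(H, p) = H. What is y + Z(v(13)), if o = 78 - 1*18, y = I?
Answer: 5981/2 ≈ 2990.5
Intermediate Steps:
I = 2185/2 (I = (1*2185)/2 = (½)*2185 = 2185/2 ≈ 1092.5)
y = 2185/2 ≈ 1092.5
o = 60 (o = 78 - 18 = 60)
Z(E) = 2*E*(60 + E) (Z(E) = (E + 60)*(E + E) = (60 + E)*(2*E) = 2*E*(60 + E))
y + Z(v(13)) = 2185/2 + 2*13*(60 + 13) = 2185/2 + 2*13*73 = 2185/2 + 1898 = 5981/2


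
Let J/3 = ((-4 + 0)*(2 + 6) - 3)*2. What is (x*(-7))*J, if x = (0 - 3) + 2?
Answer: -1470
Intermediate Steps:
x = -1 (x = -3 + 2 = -1)
J = -210 (J = 3*(((-4 + 0)*(2 + 6) - 3)*2) = 3*((-4*8 - 3)*2) = 3*((-32 - 3)*2) = 3*(-35*2) = 3*(-70) = -210)
(x*(-7))*J = -1*(-7)*(-210) = 7*(-210) = -1470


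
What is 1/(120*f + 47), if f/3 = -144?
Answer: -1/51793 ≈ -1.9308e-5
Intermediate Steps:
f = -432 (f = 3*(-144) = -432)
1/(120*f + 47) = 1/(120*(-432) + 47) = 1/(-51840 + 47) = 1/(-51793) = -1/51793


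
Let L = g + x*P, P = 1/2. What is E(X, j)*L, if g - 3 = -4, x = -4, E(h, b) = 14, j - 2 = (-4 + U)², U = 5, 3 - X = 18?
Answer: -42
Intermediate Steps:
X = -15 (X = 3 - 1*18 = 3 - 18 = -15)
j = 3 (j = 2 + (-4 + 5)² = 2 + 1² = 2 + 1 = 3)
P = ½ ≈ 0.50000
g = -1 (g = 3 - 4 = -1)
L = -3 (L = -1 - 4*½ = -1 - 2 = -3)
E(X, j)*L = 14*(-3) = -42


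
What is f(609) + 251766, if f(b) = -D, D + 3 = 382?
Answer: 251387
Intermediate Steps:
D = 379 (D = -3 + 382 = 379)
f(b) = -379 (f(b) = -1*379 = -379)
f(609) + 251766 = -379 + 251766 = 251387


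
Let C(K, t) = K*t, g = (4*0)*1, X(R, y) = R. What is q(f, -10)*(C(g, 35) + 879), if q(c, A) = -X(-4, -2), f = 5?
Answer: 3516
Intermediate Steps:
g = 0 (g = 0*1 = 0)
q(c, A) = 4 (q(c, A) = -1*(-4) = 4)
q(f, -10)*(C(g, 35) + 879) = 4*(0*35 + 879) = 4*(0 + 879) = 4*879 = 3516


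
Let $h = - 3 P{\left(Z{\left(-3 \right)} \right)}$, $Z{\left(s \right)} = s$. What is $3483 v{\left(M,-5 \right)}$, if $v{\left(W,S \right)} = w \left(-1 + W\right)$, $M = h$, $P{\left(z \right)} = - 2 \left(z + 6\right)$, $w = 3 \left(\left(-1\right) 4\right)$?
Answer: $-710532$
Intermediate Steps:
$w = -12$ ($w = 3 \left(-4\right) = -12$)
$P{\left(z \right)} = -12 - 2 z$ ($P{\left(z \right)} = - 2 \left(6 + z\right) = -12 - 2 z$)
$h = 18$ ($h = - 3 \left(-12 - -6\right) = - 3 \left(-12 + 6\right) = \left(-3\right) \left(-6\right) = 18$)
$M = 18$
$v{\left(W,S \right)} = 12 - 12 W$ ($v{\left(W,S \right)} = - 12 \left(-1 + W\right) = 12 - 12 W$)
$3483 v{\left(M,-5 \right)} = 3483 \left(12 - 216\right) = 3483 \left(-204\right) = -710532$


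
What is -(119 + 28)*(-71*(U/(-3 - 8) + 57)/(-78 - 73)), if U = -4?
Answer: -6585747/1661 ≈ -3964.9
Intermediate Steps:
-(119 + 28)*(-71*(U/(-3 - 8) + 57)/(-78 - 73)) = -(119 + 28)*(-71*(-4/(-3 - 8) + 57)/(-78 - 73)) = -147*(-71/((-151/(-4/(-11) + 57)))) = -147*(-71/((-151/(-4*(-1/11) + 57)))) = -147*(-71/((-151/(4/11 + 57)))) = -147*(-71/((-151/631/11))) = -147*(-71/((-151*11/631))) = -147*(-71/(-1661/631)) = -147*(-71*(-631/1661)) = -147*44801/1661 = -1*6585747/1661 = -6585747/1661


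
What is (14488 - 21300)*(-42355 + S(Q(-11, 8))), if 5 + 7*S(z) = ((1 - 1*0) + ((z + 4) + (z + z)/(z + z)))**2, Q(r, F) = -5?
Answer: 2019683068/7 ≈ 2.8853e+8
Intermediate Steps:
S(z) = -5/7 + (6 + z)**2/7 (S(z) = -5/7 + ((1 - 1*0) + ((z + 4) + (z + z)/(z + z)))**2/7 = -5/7 + ((1 + 0) + ((4 + z) + (2*z)/((2*z))))**2/7 = -5/7 + (1 + ((4 + z) + (2*z)*(1/(2*z))))**2/7 = -5/7 + (1 + ((4 + z) + 1))**2/7 = -5/7 + (1 + (5 + z))**2/7 = -5/7 + (6 + z)**2/7)
(14488 - 21300)*(-42355 + S(Q(-11, 8))) = (14488 - 21300)*(-42355 + (-5/7 + (6 - 5)**2/7)) = -6812*(-42355 + (-5/7 + (1/7)*1**2)) = -6812*(-42355 + (-5/7 + (1/7)*1)) = -6812*(-42355 + (-5/7 + 1/7)) = -6812*(-42355 - 4/7) = -6812*(-296489/7) = 2019683068/7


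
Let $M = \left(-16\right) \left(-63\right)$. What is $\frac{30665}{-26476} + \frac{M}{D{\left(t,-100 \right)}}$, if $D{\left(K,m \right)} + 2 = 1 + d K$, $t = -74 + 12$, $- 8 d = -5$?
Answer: $- \frac{37208989}{1403228} \approx -26.517$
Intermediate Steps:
$d = \frac{5}{8}$ ($d = \left(- \frac{1}{8}\right) \left(-5\right) = \frac{5}{8} \approx 0.625$)
$t = -62$
$D{\left(K,m \right)} = -1 + \frac{5 K}{8}$ ($D{\left(K,m \right)} = -2 + \left(1 + \frac{5 K}{8}\right) = -1 + \frac{5 K}{8}$)
$M = 1008$
$\frac{30665}{-26476} + \frac{M}{D{\left(t,-100 \right)}} = \frac{30665}{-26476} + \frac{1008}{-1 + \frac{5}{8} \left(-62\right)} = 30665 \left(- \frac{1}{26476}\right) + \frac{1008}{-1 - \frac{155}{4}} = - \frac{30665}{26476} + \frac{1008}{- \frac{159}{4}} = - \frac{30665}{26476} + 1008 \left(- \frac{4}{159}\right) = - \frac{30665}{26476} - \frac{1344}{53} = - \frac{37208989}{1403228}$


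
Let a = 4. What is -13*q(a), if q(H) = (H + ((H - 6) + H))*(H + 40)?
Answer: -3432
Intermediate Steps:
q(H) = (-6 + 3*H)*(40 + H) (q(H) = (H + ((-6 + H) + H))*(40 + H) = (H + (-6 + 2*H))*(40 + H) = (-6 + 3*H)*(40 + H))
-13*q(a) = -13*(-240 + 3*4**2 + 114*4) = -13*(-240 + 3*16 + 456) = -13*(-240 + 48 + 456) = -13*264 = -3432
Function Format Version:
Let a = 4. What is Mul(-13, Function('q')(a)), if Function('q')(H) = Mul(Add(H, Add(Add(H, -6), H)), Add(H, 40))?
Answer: -3432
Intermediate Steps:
Function('q')(H) = Mul(Add(-6, Mul(3, H)), Add(40, H)) (Function('q')(H) = Mul(Add(H, Add(Add(-6, H), H)), Add(40, H)) = Mul(Add(H, Add(-6, Mul(2, H))), Add(40, H)) = Mul(Add(-6, Mul(3, H)), Add(40, H)))
Mul(-13, Function('q')(a)) = Mul(-13, Add(-240, Mul(3, Pow(4, 2)), Mul(114, 4))) = Mul(-13, Add(-240, Mul(3, 16), 456)) = Mul(-13, Add(-240, 48, 456)) = Mul(-13, 264) = -3432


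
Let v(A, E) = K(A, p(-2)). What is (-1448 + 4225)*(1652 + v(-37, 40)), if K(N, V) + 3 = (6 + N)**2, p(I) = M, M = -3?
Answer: 7247970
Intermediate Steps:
p(I) = -3
K(N, V) = -3 + (6 + N)**2
v(A, E) = -3 + (6 + A)**2
(-1448 + 4225)*(1652 + v(-37, 40)) = (-1448 + 4225)*(1652 + (-3 + (6 - 37)**2)) = 2777*(1652 + (-3 + (-31)**2)) = 2777*(1652 + (-3 + 961)) = 2777*(1652 + 958) = 2777*2610 = 7247970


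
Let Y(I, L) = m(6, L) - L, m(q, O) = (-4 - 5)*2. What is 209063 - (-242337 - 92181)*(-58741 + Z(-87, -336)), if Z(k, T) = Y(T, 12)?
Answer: -19659748315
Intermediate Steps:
m(q, O) = -18 (m(q, O) = -9*2 = -18)
Y(I, L) = -18 - L
Z(k, T) = -30 (Z(k, T) = -18 - 1*12 = -18 - 12 = -30)
209063 - (-242337 - 92181)*(-58741 + Z(-87, -336)) = 209063 - (-242337 - 92181)*(-58741 - 30) = 209063 - (-334518)*(-58771) = 209063 - 1*19659957378 = 209063 - 19659957378 = -19659748315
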